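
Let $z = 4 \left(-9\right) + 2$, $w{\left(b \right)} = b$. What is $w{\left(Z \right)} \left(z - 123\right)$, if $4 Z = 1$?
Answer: $- \frac{157}{4} \approx -39.25$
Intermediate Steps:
$Z = \frac{1}{4}$ ($Z = \frac{1}{4} \cdot 1 = \frac{1}{4} \approx 0.25$)
$z = -34$ ($z = -36 + 2 = -34$)
$w{\left(Z \right)} \left(z - 123\right) = \frac{-34 - 123}{4} = \frac{1}{4} \left(-157\right) = - \frac{157}{4}$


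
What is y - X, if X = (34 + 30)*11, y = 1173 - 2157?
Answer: -1688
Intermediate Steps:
y = -984
X = 704 (X = 64*11 = 704)
y - X = -984 - 1*704 = -984 - 704 = -1688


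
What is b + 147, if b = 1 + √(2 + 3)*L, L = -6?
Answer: 148 - 6*√5 ≈ 134.58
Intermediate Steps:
b = 1 - 6*√5 (b = 1 + √(2 + 3)*(-6) = 1 + √5*(-6) = 1 - 6*√5 ≈ -12.416)
b + 147 = (1 - 6*√5) + 147 = 148 - 6*√5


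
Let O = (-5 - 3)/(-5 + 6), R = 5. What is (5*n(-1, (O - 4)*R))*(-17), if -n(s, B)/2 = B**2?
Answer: 612000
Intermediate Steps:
O = -8 (O = -8/1 = -8*1 = -8)
n(s, B) = -2*B**2
(5*n(-1, (O - 4)*R))*(-17) = (5*(-2*25*(-8 - 4)**2))*(-17) = (5*(-2*(-12*5)**2))*(-17) = (5*(-2*(-60)**2))*(-17) = (5*(-2*3600))*(-17) = (5*(-7200))*(-17) = -36000*(-17) = 612000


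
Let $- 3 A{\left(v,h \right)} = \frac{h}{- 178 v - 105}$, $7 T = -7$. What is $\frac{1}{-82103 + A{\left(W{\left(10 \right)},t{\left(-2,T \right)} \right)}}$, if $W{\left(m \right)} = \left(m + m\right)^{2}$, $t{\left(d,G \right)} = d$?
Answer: $- \frac{213915}{17563063247} \approx -1.218 \cdot 10^{-5}$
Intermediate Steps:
$T = -1$ ($T = \frac{1}{7} \left(-7\right) = -1$)
$W{\left(m \right)} = 4 m^{2}$ ($W{\left(m \right)} = \left(2 m\right)^{2} = 4 m^{2}$)
$A{\left(v,h \right)} = - \frac{h}{3 \left(-105 - 178 v\right)}$ ($A{\left(v,h \right)} = - \frac{h \frac{1}{- 178 v - 105}}{3} = - \frac{h \frac{1}{-105 - 178 v}}{3} = - \frac{h}{3 \left(-105 - 178 v\right)}$)
$\frac{1}{-82103 + A{\left(W{\left(10 \right)},t{\left(-2,T \right)} \right)}} = \frac{1}{-82103 + \frac{1}{3} \left(-2\right) \frac{1}{105 + 178 \cdot 4 \cdot 10^{2}}} = \frac{1}{-82103 + \frac{1}{3} \left(-2\right) \frac{1}{105 + 178 \cdot 4 \cdot 100}} = \frac{1}{-82103 + \frac{1}{3} \left(-2\right) \frac{1}{105 + 178 \cdot 400}} = \frac{1}{-82103 + \frac{1}{3} \left(-2\right) \frac{1}{105 + 71200}} = \frac{1}{-82103 + \frac{1}{3} \left(-2\right) \frac{1}{71305}} = \frac{1}{-82103 - \frac{2}{213915}} = \frac{1}{- \frac{17563063247}{213915}} = - \frac{213915}{17563063247}$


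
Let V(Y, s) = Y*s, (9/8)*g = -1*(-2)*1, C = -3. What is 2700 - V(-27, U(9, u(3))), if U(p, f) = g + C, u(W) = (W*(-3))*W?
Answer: 2667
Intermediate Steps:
u(W) = -3*W² (u(W) = (-3*W)*W = -3*W²)
g = 16/9 (g = 8*(-1*(-2)*1)/9 = 8*(2*1)/9 = (8/9)*2 = 16/9 ≈ 1.7778)
U(p, f) = -11/9 (U(p, f) = 16/9 - 3 = -11/9)
2700 - V(-27, U(9, u(3))) = 2700 - (-27)*(-11)/9 = 2700 - 1*33 = 2700 - 33 = 2667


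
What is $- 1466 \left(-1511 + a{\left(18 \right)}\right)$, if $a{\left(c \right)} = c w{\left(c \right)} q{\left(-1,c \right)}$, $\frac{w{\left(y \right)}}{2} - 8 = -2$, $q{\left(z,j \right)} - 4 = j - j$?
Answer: $948502$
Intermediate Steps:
$q{\left(z,j \right)} = 4$ ($q{\left(z,j \right)} = 4 + \left(j - j\right) = 4 + 0 = 4$)
$w{\left(y \right)} = 12$ ($w{\left(y \right)} = 16 + 2 \left(-2\right) = 16 - 4 = 12$)
$a{\left(c \right)} = 48 c$ ($a{\left(c \right)} = c 12 \cdot 4 = 12 c 4 = 48 c$)
$- 1466 \left(-1511 + a{\left(18 \right)}\right) = - 1466 \left(-1511 + 48 \cdot 18\right) = - 1466 \left(-1511 + 864\right) = \left(-1466\right) \left(-647\right) = 948502$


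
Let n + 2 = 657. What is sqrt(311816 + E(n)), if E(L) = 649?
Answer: sqrt(312465) ≈ 558.99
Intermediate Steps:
n = 655 (n = -2 + 657 = 655)
sqrt(311816 + E(n)) = sqrt(311816 + 649) = sqrt(312465)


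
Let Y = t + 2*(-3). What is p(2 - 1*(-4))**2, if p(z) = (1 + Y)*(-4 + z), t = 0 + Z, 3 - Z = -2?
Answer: 0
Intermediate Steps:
Z = 5 (Z = 3 - 1*(-2) = 3 + 2 = 5)
t = 5 (t = 0 + 5 = 5)
Y = -1 (Y = 5 + 2*(-3) = 5 - 6 = -1)
p(z) = 0 (p(z) = (1 - 1)*(-4 + z) = 0*(-4 + z) = 0)
p(2 - 1*(-4))**2 = 0**2 = 0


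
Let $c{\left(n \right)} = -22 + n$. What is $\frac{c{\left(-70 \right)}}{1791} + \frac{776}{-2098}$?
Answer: $- \frac{791416}{1878759} \approx -0.42124$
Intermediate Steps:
$\frac{c{\left(-70 \right)}}{1791} + \frac{776}{-2098} = \frac{-22 - 70}{1791} + \frac{776}{-2098} = \left(-92\right) \frac{1}{1791} + 776 \left(- \frac{1}{2098}\right) = - \frac{92}{1791} - \frac{388}{1049} = - \frac{791416}{1878759}$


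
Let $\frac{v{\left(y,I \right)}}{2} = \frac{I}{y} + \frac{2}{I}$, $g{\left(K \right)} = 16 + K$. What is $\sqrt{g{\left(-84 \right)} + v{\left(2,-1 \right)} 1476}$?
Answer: $14 i \sqrt{38} \approx 86.302 i$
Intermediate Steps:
$v{\left(y,I \right)} = \frac{4}{I} + \frac{2 I}{y}$ ($v{\left(y,I \right)} = 2 \left(\frac{I}{y} + \frac{2}{I}\right) = 2 \left(\frac{2}{I} + \frac{I}{y}\right) = \frac{4}{I} + \frac{2 I}{y}$)
$\sqrt{g{\left(-84 \right)} + v{\left(2,-1 \right)} 1476} = \sqrt{\left(16 - 84\right) + \left(\frac{4}{-1} + 2 \left(-1\right) \frac{1}{2}\right) 1476} = \sqrt{-68 + \left(4 \left(-1\right) + 2 \left(-1\right) \frac{1}{2}\right) 1476} = \sqrt{-68 + \left(-4 - 1\right) 1476} = \sqrt{-68 - 7380} = \sqrt{-7448} = 14 i \sqrt{38}$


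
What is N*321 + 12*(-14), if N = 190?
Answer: 60822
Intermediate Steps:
N*321 + 12*(-14) = 190*321 + 12*(-14) = 60990 - 168 = 60822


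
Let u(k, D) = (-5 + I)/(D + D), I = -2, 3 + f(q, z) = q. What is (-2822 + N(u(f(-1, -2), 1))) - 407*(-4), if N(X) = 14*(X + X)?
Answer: -1292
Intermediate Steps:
f(q, z) = -3 + q
u(k, D) = -7/(2*D) (u(k, D) = (-5 - 2)/(D + D) = -7*1/(2*D) = -7/(2*D))
N(X) = 28*X (N(X) = 14*(2*X) = 28*X)
(-2822 + N(u(f(-1, -2), 1))) - 407*(-4) = (-2822 + 28*(-7/2/1)) - 407*(-4) = (-2822 + 28*(-7/2*1)) + 1628 = (-2822 + 28*(-7/2)) + 1628 = (-2822 - 98) + 1628 = -2920 + 1628 = -1292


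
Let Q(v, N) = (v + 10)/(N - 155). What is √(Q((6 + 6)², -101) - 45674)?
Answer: I*√11692698/16 ≈ 213.72*I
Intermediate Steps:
Q(v, N) = (10 + v)/(-155 + N)
√(Q((6 + 6)², -101) - 45674) = √((10 + (6 + 6)²)/(-155 - 101) - 45674) = √((10 + 12²)/(-256) - 45674) = √(-(10 + 144)/256 - 45674) = √(-1/256*154 - 45674) = √(-77/128 - 45674) = √(-5846349/128) = I*√11692698/16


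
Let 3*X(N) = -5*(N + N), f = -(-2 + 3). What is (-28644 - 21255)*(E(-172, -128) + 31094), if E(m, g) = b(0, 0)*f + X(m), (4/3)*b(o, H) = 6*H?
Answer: -1580168266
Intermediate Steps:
b(o, H) = 9*H/2 (b(o, H) = 3*(6*H)/4 = 9*H/2)
f = -1 (f = -1*1 = -1)
X(N) = -10*N/3 (X(N) = (-5*(N + N))/3 = (-10*N)/3 = -10*N/3)
E(m, g) = -10*m/3 (E(m, g) = ((9/2)*0)*(-1) - 10*m/3 = 0*(-1) - 10*m/3 = 0 - 10*m/3 = -10*m/3)
(-28644 - 21255)*(E(-172, -128) + 31094) = (-28644 - 21255)*(-10/3*(-172) + 31094) = -49899*(1720/3 + 31094) = -49899*95002/3 = -1580168266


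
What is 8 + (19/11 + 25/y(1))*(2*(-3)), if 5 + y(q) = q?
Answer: 773/22 ≈ 35.136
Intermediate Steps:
y(q) = -5 + q
8 + (19/11 + 25/y(1))*(2*(-3)) = 8 + (19/11 + 25/(-5 + 1))*(2*(-3)) = 8 + (19*(1/11) + 25/(-4))*(-6) = 8 + (19/11 + 25*(-1/4))*(-6) = 8 + (19/11 - 25/4)*(-6) = 8 - 199/44*(-6) = 8 + 597/22 = 773/22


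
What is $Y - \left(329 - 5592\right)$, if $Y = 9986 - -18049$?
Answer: $33298$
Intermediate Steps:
$Y = 28035$ ($Y = 9986 + 18049 = 28035$)
$Y - \left(329 - 5592\right) = 28035 - \left(329 - 5592\right) = 28035 - -5263 = 28035 + 5263 = 33298$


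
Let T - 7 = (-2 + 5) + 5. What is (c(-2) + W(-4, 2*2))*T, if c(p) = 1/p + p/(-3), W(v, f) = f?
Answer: 125/2 ≈ 62.500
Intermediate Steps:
c(p) = 1/p - p/3 (c(p) = 1/p + p*(-⅓) = 1/p - p/3)
T = 15 (T = 7 + ((-2 + 5) + 5) = 7 + (3 + 5) = 7 + 8 = 15)
(c(-2) + W(-4, 2*2))*T = ((1/(-2) - ⅓*(-2)) + 2*2)*15 = ((-½ + ⅔) + 4)*15 = (⅙ + 4)*15 = (25/6)*15 = 125/2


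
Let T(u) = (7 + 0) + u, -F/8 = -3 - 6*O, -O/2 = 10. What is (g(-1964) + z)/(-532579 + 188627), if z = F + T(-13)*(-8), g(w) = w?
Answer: 713/85988 ≈ 0.0082919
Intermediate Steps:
O = -20 (O = -2*10 = -20)
F = -936 (F = -8*(-3 - 6*(-20)) = -8*(-3 + 120) = -8*117 = -936)
T(u) = 7 + u
z = -888 (z = -936 + (7 - 13)*(-8) = -936 - 6*(-8) = -936 + 48 = -888)
(g(-1964) + z)/(-532579 + 188627) = (-1964 - 888)/(-532579 + 188627) = -2852/(-343952) = -2852*(-1/343952) = 713/85988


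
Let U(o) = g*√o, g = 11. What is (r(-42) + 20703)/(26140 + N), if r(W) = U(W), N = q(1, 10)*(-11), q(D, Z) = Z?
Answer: 20703/26030 + 11*I*√42/26030 ≈ 0.79535 + 0.0027387*I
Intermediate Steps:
N = -110 (N = 10*(-11) = -110)
U(o) = 11*√o
r(W) = 11*√W
(r(-42) + 20703)/(26140 + N) = (11*√(-42) + 20703)/(26140 - 110) = (11*(I*√42) + 20703)/26030 = (11*I*√42 + 20703)*(1/26030) = (20703 + 11*I*√42)*(1/26030) = 20703/26030 + 11*I*√42/26030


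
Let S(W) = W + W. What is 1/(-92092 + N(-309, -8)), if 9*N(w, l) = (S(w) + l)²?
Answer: -9/436952 ≈ -2.0597e-5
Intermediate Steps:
S(W) = 2*W
N(w, l) = (l + 2*w)²/9 (N(w, l) = (2*w + l)²/9 = (l + 2*w)²/9)
1/(-92092 + N(-309, -8)) = 1/(-92092 + (-8 + 2*(-309))²/9) = 1/(-92092 + (-8 - 618)²/9) = 1/(-92092 + (⅑)*(-626)²) = 1/(-92092 + (⅑)*391876) = 1/(-92092 + 391876/9) = 1/(-436952/9) = -9/436952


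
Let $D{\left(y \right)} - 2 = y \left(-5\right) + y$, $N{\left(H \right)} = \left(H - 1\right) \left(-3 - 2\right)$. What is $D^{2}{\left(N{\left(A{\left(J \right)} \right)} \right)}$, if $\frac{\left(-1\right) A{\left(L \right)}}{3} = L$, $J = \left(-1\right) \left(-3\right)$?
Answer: $39204$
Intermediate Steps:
$J = 3$
$A{\left(L \right)} = - 3 L$
$N{\left(H \right)} = 5 - 5 H$ ($N{\left(H \right)} = \left(-1 + H\right) \left(-5\right) = 5 - 5 H$)
$D{\left(y \right)} = 2 - 4 y$ ($D{\left(y \right)} = 2 + \left(y \left(-5\right) + y\right) = 2 + \left(- 5 y + y\right) = 2 - 4 y$)
$D^{2}{\left(N{\left(A{\left(J \right)} \right)} \right)} = \left(2 - 4 \left(5 - 5 \left(\left(-3\right) 3\right)\right)\right)^{2} = \left(2 - 4 \left(5 - -45\right)\right)^{2} = \left(2 - 4 \left(5 + 45\right)\right)^{2} = \left(2 - 200\right)^{2} = \left(-198\right)^{2} = 39204$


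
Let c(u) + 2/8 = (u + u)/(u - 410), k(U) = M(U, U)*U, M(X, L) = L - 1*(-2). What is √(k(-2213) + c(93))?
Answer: √1966747460171/634 ≈ 2212.0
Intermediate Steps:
M(X, L) = 2 + L (M(X, L) = L + 2 = 2 + L)
k(U) = U*(2 + U) (k(U) = (2 + U)*U = U*(2 + U))
c(u) = -¼ + 2*u/(-410 + u) (c(u) = -¼ + (u + u)/(u - 410) = -¼ + (2*u)/(-410 + u) = -¼ + 2*u/(-410 + u))
√(k(-2213) + c(93)) = √(-2213*(2 - 2213) + (410 + 7*93)/(4*(-410 + 93))) = √(-2213*(-2211) + (¼)*(410 + 651)/(-317)) = √(4892943 + (¼)*(-1/317)*1061) = √(4892943 - 1061/1268) = √(6204250663/1268) = √1966747460171/634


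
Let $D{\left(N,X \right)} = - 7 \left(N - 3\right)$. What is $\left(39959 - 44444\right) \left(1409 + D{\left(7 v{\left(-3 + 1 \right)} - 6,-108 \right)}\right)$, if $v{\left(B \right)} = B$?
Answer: $-7041450$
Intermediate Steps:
$D{\left(N,X \right)} = 21 - 7 N$ ($D{\left(N,X \right)} = - 7 \left(-3 + N\right) = 21 - 7 N$)
$\left(39959 - 44444\right) \left(1409 + D{\left(7 v{\left(-3 + 1 \right)} - 6,-108 \right)}\right) = \left(39959 - 44444\right) \left(1409 - \left(-21 + 7 \left(7 \left(-3 + 1\right) - 6\right)\right)\right) = - 4485 \left(1409 - \left(-21 + 7 \left(7 \left(-2\right) - 6\right)\right)\right) = - 4485 \left(1409 - \left(-21 + 7 \left(-14 - 6\right)\right)\right) = - 4485 \left(1409 + \left(21 - -140\right)\right) = - 4485 \left(1409 + \left(21 + 140\right)\right) = - 4485 \left(1409 + 161\right) = \left(-4485\right) 1570 = -7041450$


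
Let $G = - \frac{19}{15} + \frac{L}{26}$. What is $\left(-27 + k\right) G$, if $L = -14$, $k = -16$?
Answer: $\frac{15136}{195} \approx 77.62$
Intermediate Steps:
$G = - \frac{352}{195}$ ($G = - \frac{19}{15} - \frac{14}{26} = \left(-19\right) \frac{1}{15} - \frac{7}{13} = - \frac{19}{15} - \frac{7}{13} = - \frac{352}{195} \approx -1.8051$)
$\left(-27 + k\right) G = \left(-27 - 16\right) \left(- \frac{352}{195}\right) = \left(-43\right) \left(- \frac{352}{195}\right) = \frac{15136}{195}$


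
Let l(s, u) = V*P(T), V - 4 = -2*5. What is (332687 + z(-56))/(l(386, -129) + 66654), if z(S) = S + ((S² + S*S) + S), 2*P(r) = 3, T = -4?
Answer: 112949/22215 ≈ 5.0844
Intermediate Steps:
P(r) = 3/2 (P(r) = (½)*3 = 3/2)
V = -6 (V = 4 - 2*5 = 4 - 10 = -6)
l(s, u) = -9 (l(s, u) = -6*3/2 = -9)
z(S) = 2*S + 2*S² (z(S) = S + ((S² + S²) + S) = S + (2*S² + S) = S + (S + 2*S²) = 2*S + 2*S²)
(332687 + z(-56))/(l(386, -129) + 66654) = (332687 + 2*(-56)*(1 - 56))/(-9 + 66654) = (332687 + 2*(-56)*(-55))/66645 = (332687 + 6160)*(1/66645) = 338847*(1/66645) = 112949/22215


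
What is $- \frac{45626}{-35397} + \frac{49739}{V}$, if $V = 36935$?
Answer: $\frac{3445807693}{1307388195} \approx 2.6356$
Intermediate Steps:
$- \frac{45626}{-35397} + \frac{49739}{V} = - \frac{45626}{-35397} + \frac{49739}{36935} = \left(-45626\right) \left(- \frac{1}{35397}\right) + 49739 \cdot \frac{1}{36935} = \frac{45626}{35397} + \frac{49739}{36935} = \frac{3445807693}{1307388195}$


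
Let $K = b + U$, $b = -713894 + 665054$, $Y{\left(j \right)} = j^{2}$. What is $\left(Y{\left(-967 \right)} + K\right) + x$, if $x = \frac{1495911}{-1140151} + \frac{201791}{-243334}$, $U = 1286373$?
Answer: $\frac{602766229507566233}{277437503434} \approx 2.1726 \cdot 10^{6}$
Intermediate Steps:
$b = -48840$
$K = 1237533$ ($K = -48840 + 1286373 = 1237533$)
$x = - \frac{594078217715}{277437503434}$ ($x = 1495911 \left(- \frac{1}{1140151}\right) + 201791 \left(- \frac{1}{243334}\right) = - \frac{1495911}{1140151} - \frac{201791}{243334} = - \frac{594078217715}{277437503434} \approx -2.1413$)
$\left(Y{\left(-967 \right)} + K\right) + x = \left(\left(-967\right)^{2} + 1237533\right) - \frac{594078217715}{277437503434} = \left(935089 + 1237533\right) - \frac{594078217715}{277437503434} = 2172622 - \frac{594078217715}{277437503434} = \frac{602766229507566233}{277437503434}$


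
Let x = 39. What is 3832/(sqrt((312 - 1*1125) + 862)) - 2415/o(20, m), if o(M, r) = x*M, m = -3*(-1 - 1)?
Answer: 198137/364 ≈ 544.33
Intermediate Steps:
m = 6 (m = -3*(-2) = 6)
o(M, r) = 39*M
3832/(sqrt((312 - 1*1125) + 862)) - 2415/o(20, m) = 3832/(sqrt((312 - 1*1125) + 862)) - 2415/(39*20) = 3832/(sqrt((312 - 1125) + 862)) - 2415/780 = 3832/(sqrt(-813 + 862)) - 2415*1/780 = 3832/(sqrt(49)) - 161/52 = 3832/7 - 161/52 = 198137/364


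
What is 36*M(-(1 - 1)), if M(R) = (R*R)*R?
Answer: 0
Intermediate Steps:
M(R) = R**3 (M(R) = R**2*R = R**3)
36*M(-(1 - 1)) = 36*(-(1 - 1))**3 = 36*(-1*0)**3 = 36*0**3 = 36*0 = 0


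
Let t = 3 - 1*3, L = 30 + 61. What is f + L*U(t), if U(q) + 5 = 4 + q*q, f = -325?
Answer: -416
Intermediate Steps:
L = 91
t = 0 (t = 3 - 3 = 0)
U(q) = -1 + q² (U(q) = -5 + (4 + q*q) = -5 + (4 + q²) = -1 + q²)
f + L*U(t) = -325 + 91*(-1 + 0²) = -325 + 91*(-1 + 0) = -325 + 91*(-1) = -325 - 91 = -416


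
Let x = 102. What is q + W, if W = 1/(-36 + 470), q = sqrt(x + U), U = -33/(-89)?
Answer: 1/434 + sqrt(810879)/89 ≈ 10.120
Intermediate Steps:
U = 33/89 (U = -33*(-1/89) = 33/89 ≈ 0.37079)
q = sqrt(810879)/89 (q = sqrt(102 + 33/89) = sqrt(9111/89) = sqrt(810879)/89 ≈ 10.118)
W = 1/434 ≈ 0.0023041
q + W = sqrt(810879)/89 + 1/434 = 1/434 + sqrt(810879)/89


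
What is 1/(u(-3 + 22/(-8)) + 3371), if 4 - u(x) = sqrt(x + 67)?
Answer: 2700/9112451 + 14*sqrt(5)/45562255 ≈ 0.00029698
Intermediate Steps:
u(x) = 4 - sqrt(67 + x) (u(x) = 4 - sqrt(x + 67) = 4 - sqrt(67 + x))
1/(u(-3 + 22/(-8)) + 3371) = 1/((4 - sqrt(67 + (-3 + 22/(-8)))) + 3371) = 1/((4 - sqrt(67 + (-3 + 22*(-1/8)))) + 3371) = 1/((4 - sqrt(67 + (-3 - 11/4))) + 3371) = 1/((4 - sqrt(67 - 23/4)) + 3371) = 1/((4 - sqrt(245/4)) + 3371) = 1/((4 - 7*sqrt(5)/2) + 3371) = 1/(3375 - 7*sqrt(5)/2)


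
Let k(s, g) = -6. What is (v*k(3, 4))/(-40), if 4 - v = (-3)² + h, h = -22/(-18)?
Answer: -14/15 ≈ -0.93333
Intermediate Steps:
h = 11/9 (h = -22*(-1/18) = 11/9 ≈ 1.2222)
v = -56/9 (v = 4 - ((-3)² + 11/9) = 4 - (9 + 11/9) = 4 - 1*92/9 = 4 - 92/9 = -56/9 ≈ -6.2222)
(v*k(3, 4))/(-40) = -56/9*(-6)/(-40) = (112/3)*(-1/40) = -14/15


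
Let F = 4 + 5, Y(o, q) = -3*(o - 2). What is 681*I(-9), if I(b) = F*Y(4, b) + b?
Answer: -42903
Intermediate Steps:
Y(o, q) = 6 - 3*o (Y(o, q) = -3*(-2 + o) = 6 - 3*o)
F = 9
I(b) = -54 + b (I(b) = 9*(6 - 3*4) + b = 9*(6 - 12) + b = 9*(-6) + b = -54 + b)
681*I(-9) = 681*(-54 - 9) = 681*(-63) = -42903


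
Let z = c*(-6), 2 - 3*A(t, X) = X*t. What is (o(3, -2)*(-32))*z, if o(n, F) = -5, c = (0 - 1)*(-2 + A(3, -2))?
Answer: 640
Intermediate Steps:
A(t, X) = ⅔ - X*t/3
c = -⅔ (c = (0 - 1)*(-2 + (⅔ - ⅓*(-2)*3)) = -(-2 + (⅔ + 2)) = -(-2 + 8/3) = -1*⅔ = -⅔ ≈ -0.66667)
z = 4 (z = -⅔*(-6) = 4)
(o(3, -2)*(-32))*z = -5*(-32)*4 = 160*4 = 640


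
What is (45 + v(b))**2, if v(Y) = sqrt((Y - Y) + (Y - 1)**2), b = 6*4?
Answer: 4624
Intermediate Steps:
b = 24
v(Y) = sqrt((-1 + Y)**2) (v(Y) = sqrt(0 + (-1 + Y)**2) = sqrt((-1 + Y)**2))
(45 + v(b))**2 = (45 + sqrt((-1 + 24)**2))**2 = (45 + sqrt(23**2))**2 = (45 + sqrt(529))**2 = (45 + 23)**2 = 68**2 = 4624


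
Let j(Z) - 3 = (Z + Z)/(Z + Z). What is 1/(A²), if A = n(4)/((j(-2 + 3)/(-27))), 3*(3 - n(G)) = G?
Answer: 16/2025 ≈ 0.0079012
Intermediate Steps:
n(G) = 3 - G/3
j(Z) = 4 (j(Z) = 3 + (Z + Z)/(Z + Z) = 3 + (2*Z)/((2*Z)) = 3 + (2*Z)*(1/(2*Z)) = 3 + 1 = 4)
A = -45/4 (A = (3 - ⅓*4)/((4/(-27))) = (3 - 4/3)/((4*(-1/27))) = 5/(3*(-4/27)) = (5/3)*(-27/4) = -45/4 ≈ -11.250)
1/(A²) = 1/((-45/4)²) = 1/(2025/16) = 16/2025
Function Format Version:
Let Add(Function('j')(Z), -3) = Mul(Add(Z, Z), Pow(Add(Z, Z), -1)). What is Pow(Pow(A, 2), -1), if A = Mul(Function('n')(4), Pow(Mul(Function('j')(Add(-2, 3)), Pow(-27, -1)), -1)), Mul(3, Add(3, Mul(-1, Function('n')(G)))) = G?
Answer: Rational(16, 2025) ≈ 0.0079012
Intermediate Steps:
Function('n')(G) = Add(3, Mul(Rational(-1, 3), G))
Function('j')(Z) = 4 (Function('j')(Z) = Add(3, Mul(Add(Z, Z), Pow(Add(Z, Z), -1))) = Add(3, Mul(Mul(2, Z), Pow(Mul(2, Z), -1))) = Add(3, Mul(Mul(2, Z), Mul(Rational(1, 2), Pow(Z, -1)))) = Add(3, 1) = 4)
A = Rational(-45, 4) (A = Mul(Add(3, Mul(Rational(-1, 3), 4)), Pow(Mul(4, Pow(-27, -1)), -1)) = Mul(Add(3, Rational(-4, 3)), Pow(Mul(4, Rational(-1, 27)), -1)) = Mul(Rational(5, 3), Pow(Rational(-4, 27), -1)) = Mul(Rational(5, 3), Rational(-27, 4)) = Rational(-45, 4) ≈ -11.250)
Pow(Pow(A, 2), -1) = Pow(Pow(Rational(-45, 4), 2), -1) = Pow(Rational(2025, 16), -1) = Rational(16, 2025)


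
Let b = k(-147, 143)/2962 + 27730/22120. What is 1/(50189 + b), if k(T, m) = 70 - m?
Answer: 3275972/164421784783 ≈ 1.9924e-5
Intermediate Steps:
b = 4026075/3275972 (b = (70 - 1*143)/2962 + 27730/22120 = (70 - 143)*(1/2962) + 27730*(1/22120) = -73*1/2962 + 2773/2212 = -73/2962 + 2773/2212 = 4026075/3275972 ≈ 1.2290)
1/(50189 + b) = 1/(50189 + 4026075/3275972) = 1/(164421784783/3275972) = 3275972/164421784783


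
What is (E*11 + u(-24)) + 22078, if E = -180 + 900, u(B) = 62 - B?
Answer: 30084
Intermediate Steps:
E = 720
(E*11 + u(-24)) + 22078 = (720*11 + (62 - 1*(-24))) + 22078 = (7920 + (62 + 24)) + 22078 = (7920 + 86) + 22078 = 8006 + 22078 = 30084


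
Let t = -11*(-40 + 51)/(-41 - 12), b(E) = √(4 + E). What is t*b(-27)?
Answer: 121*I*√23/53 ≈ 10.949*I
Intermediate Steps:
t = 121/53 (t = -11/((-53/11)) = -11/((-53*1/11)) = -11/(-53/11) = -11*(-11/53) = 121/53 ≈ 2.2830)
t*b(-27) = 121*√(4 - 27)/53 = 121*√(-23)/53 = 121*(I*√23)/53 = 121*I*√23/53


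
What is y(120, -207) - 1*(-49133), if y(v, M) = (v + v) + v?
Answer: 49493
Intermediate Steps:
y(v, M) = 3*v (y(v, M) = 2*v + v = 3*v)
y(120, -207) - 1*(-49133) = 3*120 - 1*(-49133) = 360 + 49133 = 49493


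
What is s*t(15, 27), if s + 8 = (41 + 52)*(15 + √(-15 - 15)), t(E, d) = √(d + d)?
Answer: 4161*√6 + 1674*I*√5 ≈ 10192.0 + 3743.2*I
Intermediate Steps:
t(E, d) = √2*√d (t(E, d) = √(2*d) = √2*√d)
s = 1387 + 93*I*√30 (s = -8 + (41 + 52)*(15 + √(-15 - 15)) = -8 + 93*(15 + √(-30)) = -8 + 93*(15 + I*√30) = -8 + (1395 + 93*I*√30) = 1387 + 93*I*√30 ≈ 1387.0 + 509.38*I)
s*t(15, 27) = (1387 + 93*I*√30)*(√2*√27) = (1387 + 93*I*√30)*(√2*(3*√3)) = (1387 + 93*I*√30)*(3*√6) = 3*√6*(1387 + 93*I*√30)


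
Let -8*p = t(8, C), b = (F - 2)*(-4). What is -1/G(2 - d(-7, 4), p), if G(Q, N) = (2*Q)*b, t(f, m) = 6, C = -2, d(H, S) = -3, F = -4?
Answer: -1/240 ≈ -0.0041667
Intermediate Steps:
b = 24 (b = (-4 - 2)*(-4) = -6*(-4) = 24)
p = -¾ (p = -⅛*6 = -¾ ≈ -0.75000)
G(Q, N) = 48*Q (G(Q, N) = (2*Q)*24 = 48*Q)
-1/G(2 - d(-7, 4), p) = -1/(48*(2 - 1*(-3))) = -1/(48*(2 + 3)) = -1/(48*5) = -1/240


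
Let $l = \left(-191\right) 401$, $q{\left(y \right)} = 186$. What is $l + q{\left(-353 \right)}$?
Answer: $-76405$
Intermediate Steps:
$l = -76591$
$l + q{\left(-353 \right)} = -76591 + 186 = -76405$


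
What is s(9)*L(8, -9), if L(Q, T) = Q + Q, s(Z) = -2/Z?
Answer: -32/9 ≈ -3.5556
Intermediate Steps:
L(Q, T) = 2*Q
s(9)*L(8, -9) = (-2/9)*(2*8) = -2*⅑*16 = -2/9*16 = -32/9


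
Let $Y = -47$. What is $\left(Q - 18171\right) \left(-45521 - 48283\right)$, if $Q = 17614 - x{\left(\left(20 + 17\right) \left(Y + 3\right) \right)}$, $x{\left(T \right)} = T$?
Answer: $-100464084$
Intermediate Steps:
$Q = 19242$ ($Q = 17614 - \left(20 + 17\right) \left(-47 + 3\right) = 17614 - 37 \left(-44\right) = 17614 - -1628 = 17614 + 1628 = 19242$)
$\left(Q - 18171\right) \left(-45521 - 48283\right) = \left(19242 - 18171\right) \left(-45521 - 48283\right) = 1071 \left(-93804\right) = -100464084$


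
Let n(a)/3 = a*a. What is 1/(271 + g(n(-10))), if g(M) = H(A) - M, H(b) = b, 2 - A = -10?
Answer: -1/17 ≈ -0.058824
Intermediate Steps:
A = 12 (A = 2 - 1*(-10) = 2 + 10 = 12)
n(a) = 3*a² (n(a) = 3*(a*a) = 3*a²)
g(M) = 12 - M
1/(271 + g(n(-10))) = 1/(271 + (12 - 3*(-10)²)) = 1/(271 + (12 - 3*100)) = 1/(271 + (12 - 1*300)) = 1/(271 + (12 - 300)) = 1/(271 - 288) = 1/(-17) = -1/17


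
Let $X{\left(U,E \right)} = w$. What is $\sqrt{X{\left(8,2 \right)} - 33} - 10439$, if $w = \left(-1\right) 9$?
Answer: $-10439 + i \sqrt{42} \approx -10439.0 + 6.4807 i$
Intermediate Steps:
$w = -9$
$X{\left(U,E \right)} = -9$
$\sqrt{X{\left(8,2 \right)} - 33} - 10439 = \sqrt{-9 - 33} - 10439 = \sqrt{-42} - 10439 = i \sqrt{42} - 10439 = -10439 + i \sqrt{42}$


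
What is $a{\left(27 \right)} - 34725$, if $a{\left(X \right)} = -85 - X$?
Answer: $-34837$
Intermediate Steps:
$a{\left(27 \right)} - 34725 = \left(-85 - 27\right) - 34725 = -112 - 34725 = -34837$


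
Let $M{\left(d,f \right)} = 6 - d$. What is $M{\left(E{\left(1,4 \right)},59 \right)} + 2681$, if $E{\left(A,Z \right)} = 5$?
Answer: $2682$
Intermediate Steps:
$M{\left(E{\left(1,4 \right)},59 \right)} + 2681 = \left(6 - 5\right) + 2681 = 1 + 2681 = 2682$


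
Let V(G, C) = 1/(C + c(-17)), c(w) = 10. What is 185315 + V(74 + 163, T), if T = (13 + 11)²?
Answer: 108594591/586 ≈ 1.8532e+5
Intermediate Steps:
T = 576 (T = 24² = 576)
V(G, C) = 1/(10 + C) (V(G, C) = 1/(C + 10) = 1/(10 + C))
185315 + V(74 + 163, T) = 185315 + 1/(10 + 576) = 185315 + 1/586 = 108594591/586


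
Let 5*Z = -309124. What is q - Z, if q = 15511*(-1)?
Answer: 231569/5 ≈ 46314.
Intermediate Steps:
Z = -309124/5 (Z = (⅕)*(-309124) = -309124/5 ≈ -61825.)
q = -15511
q - Z = -15511 - 1*(-309124/5) = -15511 + 309124/5 = 231569/5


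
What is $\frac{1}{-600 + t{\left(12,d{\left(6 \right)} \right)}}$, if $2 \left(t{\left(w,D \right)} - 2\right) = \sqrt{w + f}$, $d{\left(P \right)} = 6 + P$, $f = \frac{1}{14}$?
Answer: $- \frac{2576}{1540435} - \frac{2 \sqrt{14}}{1540435} \approx -0.0016771$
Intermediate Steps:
$f = \frac{1}{14} \approx 0.071429$
$t{\left(w,D \right)} = 2 + \frac{\sqrt{\frac{1}{14} + w}}{2}$ ($t{\left(w,D \right)} = 2 + \frac{\sqrt{w + \frac{1}{14}}}{2} = 2 + \frac{\sqrt{\frac{1}{14} + w}}{2}$)
$\frac{1}{-600 + t{\left(12,d{\left(6 \right)} \right)}} = \frac{1}{-600 + \left(2 + \frac{\sqrt{14 + 196 \cdot 12}}{28}\right)} = \frac{1}{-600 + \left(2 + \frac{\sqrt{14 + 2352}}{28}\right)} = \frac{1}{-600 + \left(2 + \frac{\sqrt{2366}}{28}\right)} = \frac{1}{-600 + \left(2 + \frac{13 \sqrt{14}}{28}\right)} = \frac{1}{-598 + \frac{13 \sqrt{14}}{28}}$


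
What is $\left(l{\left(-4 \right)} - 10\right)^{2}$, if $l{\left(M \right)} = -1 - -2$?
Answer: $81$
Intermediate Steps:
$l{\left(M \right)} = 1$ ($l{\left(M \right)} = -1 + 2 = 1$)
$\left(l{\left(-4 \right)} - 10\right)^{2} = \left(1 - 10\right)^{2} = \left(-9\right)^{2} = 81$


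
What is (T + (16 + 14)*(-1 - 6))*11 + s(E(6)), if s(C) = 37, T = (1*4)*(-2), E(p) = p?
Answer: -2361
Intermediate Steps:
T = -8 (T = 4*(-2) = -8)
(T + (16 + 14)*(-1 - 6))*11 + s(E(6)) = (-8 + (16 + 14)*(-1 - 6))*11 + 37 = (-8 + 30*(-7))*11 + 37 = (-8 - 210)*11 + 37 = -218*11 + 37 = -2398 + 37 = -2361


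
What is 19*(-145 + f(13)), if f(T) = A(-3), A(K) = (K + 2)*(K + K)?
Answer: -2641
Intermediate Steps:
A(K) = 2*K*(2 + K) (A(K) = (2 + K)*(2*K) = 2*K*(2 + K))
f(T) = 6 (f(T) = 2*(-3)*(2 - 3) = 2*(-3)*(-1) = 6)
19*(-145 + f(13)) = 19*(-145 + 6) = 19*(-139) = -2641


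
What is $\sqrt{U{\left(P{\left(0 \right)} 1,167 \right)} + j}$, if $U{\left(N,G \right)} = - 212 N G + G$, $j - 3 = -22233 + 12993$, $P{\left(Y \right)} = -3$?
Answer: $\sqrt{97142} \approx 311.68$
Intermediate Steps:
$j = -9237$ ($j = 3 + \left(-22233 + 12993\right) = 3 - 9240 = -9237$)
$U{\left(N,G \right)} = G - 212 G N$ ($U{\left(N,G \right)} = - 212 G N + G = G - 212 G N$)
$\sqrt{U{\left(P{\left(0 \right)} 1,167 \right)} + j} = \sqrt{167 \left(1 - 212 \left(\left(-3\right) 1\right)\right) - 9237} = \sqrt{167 \left(1 - -636\right) - 9237} = \sqrt{167 \left(1 + 636\right) - 9237} = \sqrt{167 \cdot 637 - 9237} = \sqrt{106379 - 9237} = \sqrt{97142}$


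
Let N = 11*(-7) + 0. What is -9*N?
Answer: 693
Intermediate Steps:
N = -77 (N = -77 + 0 = -77)
-9*N = -9*(-77) = 693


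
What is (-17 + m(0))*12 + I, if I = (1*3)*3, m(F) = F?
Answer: -195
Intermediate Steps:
I = 9 (I = 3*3 = 9)
(-17 + m(0))*12 + I = (-17 + 0)*12 + 9 = -17*12 + 9 = -204 + 9 = -195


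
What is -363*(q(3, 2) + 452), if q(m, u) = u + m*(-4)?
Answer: -160446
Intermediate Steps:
q(m, u) = u - 4*m
-363*(q(3, 2) + 452) = -363*((2 - 4*3) + 452) = -363*((2 - 12) + 452) = -363*(-10 + 452) = -363*442 = -160446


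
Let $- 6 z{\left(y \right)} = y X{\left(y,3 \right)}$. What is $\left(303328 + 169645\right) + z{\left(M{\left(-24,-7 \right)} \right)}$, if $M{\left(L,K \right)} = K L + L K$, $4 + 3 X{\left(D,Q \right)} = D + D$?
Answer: $\frac{1381511}{3} \approx 4.605 \cdot 10^{5}$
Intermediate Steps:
$X{\left(D,Q \right)} = - \frac{4}{3} + \frac{2 D}{3}$ ($X{\left(D,Q \right)} = - \frac{4}{3} + \frac{D + D}{3} = - \frac{4}{3} + \frac{2 D}{3}$)
$M{\left(L,K \right)} = 2 K L$ ($M{\left(L,K \right)} = K L + K L = 2 K L$)
$z{\left(y \right)} = - \frac{y \left(- \frac{4}{3} + \frac{2 y}{3}\right)}{6}$
$\left(303328 + 169645\right) + z{\left(M{\left(-24,-7 \right)} \right)} = \left(303328 + 169645\right) + \frac{2 \left(-7\right) \left(-24\right) \left(2 - 2 \left(-7\right) \left(-24\right)\right)}{9} = 472973 + \frac{1}{9} \cdot 336 \left(2 - 336\right) = 472973 + \frac{1}{9} \cdot 336 \left(-334\right) = 472973 - \frac{37408}{3} = \frac{1381511}{3}$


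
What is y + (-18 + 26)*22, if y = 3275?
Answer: 3451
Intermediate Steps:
y + (-18 + 26)*22 = 3275 + (-18 + 26)*22 = 3275 + 8*22 = 3275 + 176 = 3451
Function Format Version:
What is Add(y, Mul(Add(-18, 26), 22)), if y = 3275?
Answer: 3451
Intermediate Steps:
Add(y, Mul(Add(-18, 26), 22)) = Add(3275, Mul(Add(-18, 26), 22)) = Add(3275, Mul(8, 22)) = Add(3275, 176) = 3451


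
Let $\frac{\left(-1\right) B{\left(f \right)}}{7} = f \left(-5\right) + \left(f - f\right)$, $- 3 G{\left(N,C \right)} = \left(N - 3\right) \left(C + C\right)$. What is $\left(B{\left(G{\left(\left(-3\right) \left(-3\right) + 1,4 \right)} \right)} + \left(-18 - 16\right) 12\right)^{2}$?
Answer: $\frac{10137856}{9} \approx 1.1264 \cdot 10^{6}$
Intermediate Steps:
$G{\left(N,C \right)} = - \frac{2 C \left(-3 + N\right)}{3}$ ($G{\left(N,C \right)} = - \frac{\left(N - 3\right) \left(C + C\right)}{3} = - \frac{\left(-3 + N\right) 2 C}{3} = - \frac{2 C \left(-3 + N\right)}{3}$)
$B{\left(f \right)} = 35 f$ ($B{\left(f \right)} = - 7 \left(f \left(-5\right) + \left(f - f\right)\right) = - 7 \left(- 5 f + 0\right) = - 7 \left(- 5 f\right) = 35 f$)
$\left(B{\left(G{\left(\left(-3\right) \left(-3\right) + 1,4 \right)} \right)} + \left(-18 - 16\right) 12\right)^{2} = \left(35 \cdot \frac{2}{3} \cdot 4 \left(3 - \left(\left(-3\right) \left(-3\right) + 1\right)\right) + \left(-18 - 16\right) 12\right)^{2} = \left(35 \cdot \frac{2}{3} \cdot 4 \left(3 - \left(9 + 1\right)\right) - 408\right)^{2} = \left(35 \cdot \frac{2}{3} \cdot 4 \left(3 - 10\right) - 408\right)^{2} = \left(35 \cdot \frac{2}{3} \cdot 4 \left(-7\right) - 408\right)^{2} = \left(35 \left(- \frac{56}{3}\right) - 408\right)^{2} = \left(- \frac{1960}{3} - 408\right)^{2} = \left(- \frac{3184}{3}\right)^{2} = \frac{10137856}{9}$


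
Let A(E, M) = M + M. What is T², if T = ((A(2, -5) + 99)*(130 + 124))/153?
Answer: 511031236/23409 ≈ 21831.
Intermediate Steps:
A(E, M) = 2*M
T = 22606/153 (T = ((2*(-5) + 99)*(130 + 124))/153 = ((-10 + 99)*254)*(1/153) = (89*254)*(1/153) = 22606*(1/153) = 22606/153 ≈ 147.75)
T² = (22606/153)² = 511031236/23409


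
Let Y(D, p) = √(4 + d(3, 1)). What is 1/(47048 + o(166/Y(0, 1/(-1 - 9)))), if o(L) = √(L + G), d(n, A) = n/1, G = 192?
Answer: 1/(47048 + √(192 + 166*√7/7)) ≈ 2.1248e-5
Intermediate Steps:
d(n, A) = n (d(n, A) = n*1 = n)
Y(D, p) = √7 (Y(D, p) = √(4 + 3) = √7)
o(L) = √(192 + L) (o(L) = √(L + 192) = √(192 + L))
1/(47048 + o(166/Y(0, 1/(-1 - 9)))) = 1/(47048 + √(192 + 166/(√7))) = 1/(47048 + √(192 + 166*(√7/7))) = 1/(47048 + √(192 + 166*√7/7))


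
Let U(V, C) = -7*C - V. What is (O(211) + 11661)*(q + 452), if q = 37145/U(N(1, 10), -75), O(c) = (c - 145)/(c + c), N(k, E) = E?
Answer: 132830308440/21733 ≈ 6.1119e+6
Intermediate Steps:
U(V, C) = -V - 7*C
O(c) = (-145 + c)/(2*c) (O(c) = (-145 + c)/((2*c)) = (-145 + c)*(1/(2*c)) = (-145 + c)/(2*c))
q = 7429/103 (q = 37145/(-1*10 - 7*(-75)) = 37145/(-10 + 525) = 37145/515 = 37145*(1/515) = 7429/103 ≈ 72.126)
(O(211) + 11661)*(q + 452) = ((1/2)*(-145 + 211)/211 + 11661)*(7429/103 + 452) = ((1/2)*(1/211)*66 + 11661)*(53985/103) = (33/211 + 11661)*(53985/103) = (2460504/211)*(53985/103) = 132830308440/21733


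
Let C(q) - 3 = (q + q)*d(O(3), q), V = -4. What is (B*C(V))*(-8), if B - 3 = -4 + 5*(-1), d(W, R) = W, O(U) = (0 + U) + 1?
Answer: -1392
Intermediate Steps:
O(U) = 1 + U (O(U) = U + 1 = 1 + U)
C(q) = 3 + 8*q (C(q) = 3 + (q + q)*(1 + 3) = 3 + (2*q)*4 = 3 + 8*q)
B = -6 (B = 3 + (-4 + 5*(-1)) = 3 + (-4 - 5) = 3 - 9 = -6)
(B*C(V))*(-8) = -6*(3 + 8*(-4))*(-8) = -6*(3 - 32)*(-8) = -6*(-29)*(-8) = 174*(-8) = -1392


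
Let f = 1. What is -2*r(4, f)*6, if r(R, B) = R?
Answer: -48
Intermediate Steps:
-2*r(4, f)*6 = -2*4*6 = -8*6 = -48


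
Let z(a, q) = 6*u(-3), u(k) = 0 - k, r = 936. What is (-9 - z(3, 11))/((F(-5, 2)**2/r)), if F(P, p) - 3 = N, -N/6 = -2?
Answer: -2808/25 ≈ -112.32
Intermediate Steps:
N = 12 (N = -6*(-2) = 12)
F(P, p) = 15 (F(P, p) = 3 + 12 = 15)
u(k) = -k
z(a, q) = 18 (z(a, q) = 6*(-1*(-3)) = 6*3 = 18)
(-9 - z(3, 11))/((F(-5, 2)**2/r)) = (-9 - 1*18)/((15**2/936)) = (-9 - 18)/((225*(1/936))) = -27/25/104 = -27*104/25 = -2808/25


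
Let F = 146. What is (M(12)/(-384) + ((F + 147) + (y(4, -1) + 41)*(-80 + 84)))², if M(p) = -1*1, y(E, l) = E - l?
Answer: 33550882561/147456 ≈ 2.2753e+5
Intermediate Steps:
M(p) = -1
(M(12)/(-384) + ((F + 147) + (y(4, -1) + 41)*(-80 + 84)))² = (-1/(-384) + ((146 + 147) + ((4 - 1*(-1)) + 41)*(-80 + 84)))² = (-1*(-1/384) + (293 + ((4 + 1) + 41)*4))² = (1/384 + (293 + (5 + 41)*4))² = (1/384 + (293 + 46*4))² = (1/384 + (293 + 184))² = (1/384 + 477)² = (183169/384)² = 33550882561/147456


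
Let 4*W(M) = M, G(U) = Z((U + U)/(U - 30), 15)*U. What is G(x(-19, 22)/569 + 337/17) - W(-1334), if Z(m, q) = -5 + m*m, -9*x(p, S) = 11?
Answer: 22859693155478533/42723693641313 ≈ 535.06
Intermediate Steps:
x(p, S) = -11/9 (x(p, S) = -1/9*11 = -11/9)
Z(m, q) = -5 + m**2
G(U) = U*(-5 + 4*U**2/(-30 + U)**2) (G(U) = (-5 + ((U + U)/(U - 30))**2)*U = (-5 + ((2*U)/(-30 + U))**2)*U = (-5 + (2*U/(-30 + U))**2)*U = (-5 + 4*U**2/(-30 + U)**2)*U = U*(-5 + 4*U**2/(-30 + U)**2))
W(M) = M/4
G(x(-19, 22)/569 + 337/17) - W(-1334) = (-5*(-11/9/569 + 337/17) + 4*(-11/9/569 + 337/17)**3/(-30 + (-11/9/569 + 337/17))**2) - (-1334)/4 = (-5*(-11/9*1/569 + 337*(1/17)) + 4*(-11/9*1/569 + 337*(1/17))**3/(-30 + (-11/9*1/569 + 337*(1/17)))**2) - 1*(-667/2) = (-5*(-11/5121 + 337/17) + 4*(-11/5121 + 337/17)**3/(-30 + (-11/5121 + 337/17))**2) + 667/2 = (-5*1725590/87057 + 4*(1725590/87057)**3/(-30 + 1725590/87057)**2) + 667/2 = (-8627950/87057 + 4*(5138221782872879000/659798147174193)/(-886120/87057)**2) + 667/2 = (-8627950/87057 + 4*(5138221782872879000/659798147174193)*(7578921249/785208654400)) + 667/2 = (-8627950/87057 + 25691108914364395/85447387282626) + 667/2 = 17222682652201295/85447387282626 + 667/2 = 22859693155478533/42723693641313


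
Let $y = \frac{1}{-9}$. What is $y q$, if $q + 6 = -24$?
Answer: $\frac{10}{3} \approx 3.3333$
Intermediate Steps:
$q = -30$ ($q = -6 - 24 = -30$)
$y = - \frac{1}{9} \approx -0.11111$
$y q = \left(- \frac{1}{9}\right) \left(-30\right) = \frac{10}{3}$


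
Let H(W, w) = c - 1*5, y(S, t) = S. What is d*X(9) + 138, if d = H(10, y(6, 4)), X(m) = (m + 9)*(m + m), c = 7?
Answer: 786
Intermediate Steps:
H(W, w) = 2 (H(W, w) = 7 - 1*5 = 7 - 5 = 2)
X(m) = 2*m*(9 + m) (X(m) = (9 + m)*(2*m) = 2*m*(9 + m))
d = 2
d*X(9) + 138 = 2*(2*9*(9 + 9)) + 138 = 2*(2*9*18) + 138 = 2*324 + 138 = 648 + 138 = 786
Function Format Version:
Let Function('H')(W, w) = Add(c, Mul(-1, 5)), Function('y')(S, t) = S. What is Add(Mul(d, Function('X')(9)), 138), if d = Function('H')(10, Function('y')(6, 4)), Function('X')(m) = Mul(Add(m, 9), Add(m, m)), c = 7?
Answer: 786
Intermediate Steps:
Function('H')(W, w) = 2 (Function('H')(W, w) = Add(7, Mul(-1, 5)) = Add(7, -5) = 2)
Function('X')(m) = Mul(2, m, Add(9, m)) (Function('X')(m) = Mul(Add(9, m), Mul(2, m)) = Mul(2, m, Add(9, m)))
d = 2
Add(Mul(d, Function('X')(9)), 138) = Add(Mul(2, Mul(2, 9, Add(9, 9))), 138) = Add(Mul(2, Mul(2, 9, 18)), 138) = Add(Mul(2, 324), 138) = Add(648, 138) = 786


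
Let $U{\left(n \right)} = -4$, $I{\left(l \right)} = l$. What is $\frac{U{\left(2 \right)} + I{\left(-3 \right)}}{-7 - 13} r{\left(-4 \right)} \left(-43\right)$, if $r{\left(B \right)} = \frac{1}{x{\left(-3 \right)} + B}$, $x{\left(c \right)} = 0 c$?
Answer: $\frac{301}{80} \approx 3.7625$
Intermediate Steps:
$x{\left(c \right)} = 0$
$r{\left(B \right)} = \frac{1}{B}$ ($r{\left(B \right)} = \frac{1}{0 + B} = \frac{1}{B}$)
$\frac{U{\left(2 \right)} + I{\left(-3 \right)}}{-7 - 13} r{\left(-4 \right)} \left(-43\right) = \frac{\left(-4 - 3\right) \frac{1}{-7 - 13}}{-4} \left(-43\right) = - \frac{7}{-20} \left(- \frac{1}{4}\right) \left(-43\right) = \left(-7\right) \left(- \frac{1}{20}\right) \left(- \frac{1}{4}\right) \left(-43\right) = \frac{7}{20} \left(- \frac{1}{4}\right) \left(-43\right) = \left(- \frac{7}{80}\right) \left(-43\right) = \frac{301}{80}$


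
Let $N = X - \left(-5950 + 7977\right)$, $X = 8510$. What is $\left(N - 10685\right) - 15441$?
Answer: $-19643$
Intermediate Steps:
$N = 6483$ ($N = 8510 - \left(-5950 + 7977\right) = 8510 - 2027 = 6483$)
$\left(N - 10685\right) - 15441 = \left(6483 - 10685\right) - 15441 = -4202 - 15441 = -19643$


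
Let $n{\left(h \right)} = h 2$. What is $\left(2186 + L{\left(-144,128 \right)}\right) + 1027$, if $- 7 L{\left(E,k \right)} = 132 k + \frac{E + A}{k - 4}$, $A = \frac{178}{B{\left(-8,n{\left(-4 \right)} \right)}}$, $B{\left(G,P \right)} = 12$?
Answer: $\frac{134305}{168} \approx 799.43$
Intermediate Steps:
$n{\left(h \right)} = 2 h$
$A = \frac{89}{6}$ ($A = \frac{178}{12} = 178 \cdot \frac{1}{12} = \frac{89}{6} \approx 14.833$)
$L{\left(E,k \right)} = - \frac{132 k}{7} - \frac{\frac{89}{6} + E}{7 \left(-4 + k\right)}$ ($L{\left(E,k \right)} = - \frac{132 k + \frac{E + \frac{89}{6}}{k - 4}}{7} = - \frac{132 k + \frac{\frac{89}{6} + E}{-4 + k}}{7} = - \frac{132 k}{7} - \frac{\frac{89}{6} + E}{7 \left(-4 + k\right)}$)
$\left(2186 + L{\left(-144,128 \right)}\right) + 1027 = \left(2186 + \frac{-89 - 792 \cdot 128^{2} - -864 + 3168 \cdot 128}{42 \left(-4 + 128\right)}\right) + 1027 = \left(2186 + \frac{-89 - 12976128 + 864 + 405504}{42 \cdot 124}\right) + 1027 = \left(2186 + \frac{1}{42} \cdot \frac{1}{124} \left(-89 - 12976128 + 864 + 405504\right)\right) + 1027 = \left(2186 + \frac{1}{42} \cdot \frac{1}{124} \left(-12569849\right)\right) + 1027 = \left(2186 - \frac{405479}{168}\right) + 1027 = - \frac{38231}{168} + 1027 = \frac{134305}{168}$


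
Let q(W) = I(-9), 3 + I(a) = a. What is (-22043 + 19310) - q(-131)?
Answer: -2721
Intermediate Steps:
I(a) = -3 + a
q(W) = -12 (q(W) = -3 - 9 = -12)
(-22043 + 19310) - q(-131) = (-22043 + 19310) - 1*(-12) = -2733 + 12 = -2721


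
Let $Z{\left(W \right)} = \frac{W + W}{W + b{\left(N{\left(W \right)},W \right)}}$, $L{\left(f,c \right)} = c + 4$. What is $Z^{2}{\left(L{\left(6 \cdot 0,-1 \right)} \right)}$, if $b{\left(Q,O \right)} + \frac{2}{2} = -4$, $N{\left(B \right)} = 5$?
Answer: $9$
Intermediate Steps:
$L{\left(f,c \right)} = 4 + c$
$b{\left(Q,O \right)} = -5$ ($b{\left(Q,O \right)} = -1 - 4 = -5$)
$Z{\left(W \right)} = \frac{2 W}{-5 + W}$ ($Z{\left(W \right)} = \frac{W + W}{W - 5} = \frac{2 W}{-5 + W}$)
$Z^{2}{\left(L{\left(6 \cdot 0,-1 \right)} \right)} = \left(\frac{2 \left(4 - 1\right)}{-5 + \left(4 - 1\right)}\right)^{2} = \left(2 \cdot 3 \frac{1}{-5 + 3}\right)^{2} = \left(2 \cdot 3 \frac{1}{-2}\right)^{2} = \left(2 \cdot 3 \left(- \frac{1}{2}\right)\right)^{2} = \left(-3\right)^{2} = 9$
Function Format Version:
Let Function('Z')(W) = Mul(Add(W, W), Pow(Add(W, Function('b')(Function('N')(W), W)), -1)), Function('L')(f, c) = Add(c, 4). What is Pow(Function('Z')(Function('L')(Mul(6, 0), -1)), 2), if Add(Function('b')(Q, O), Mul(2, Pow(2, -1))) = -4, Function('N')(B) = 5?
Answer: 9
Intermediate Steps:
Function('L')(f, c) = Add(4, c)
Function('b')(Q, O) = -5 (Function('b')(Q, O) = Add(-1, -4) = -5)
Function('Z')(W) = Mul(2, W, Pow(Add(-5, W), -1)) (Function('Z')(W) = Mul(Add(W, W), Pow(Add(W, -5), -1)) = Mul(Mul(2, W), Pow(Add(-5, W), -1)) = Mul(2, W, Pow(Add(-5, W), -1)))
Pow(Function('Z')(Function('L')(Mul(6, 0), -1)), 2) = Pow(Mul(2, Add(4, -1), Pow(Add(-5, Add(4, -1)), -1)), 2) = Pow(Mul(2, 3, Pow(Add(-5, 3), -1)), 2) = Pow(Mul(2, 3, Pow(-2, -1)), 2) = Pow(Mul(2, 3, Rational(-1, 2)), 2) = Pow(-3, 2) = 9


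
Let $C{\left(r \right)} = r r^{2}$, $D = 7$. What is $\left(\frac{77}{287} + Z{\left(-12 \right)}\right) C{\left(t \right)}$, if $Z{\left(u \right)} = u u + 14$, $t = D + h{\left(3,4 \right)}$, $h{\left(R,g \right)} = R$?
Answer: $\frac{6489000}{41} \approx 1.5827 \cdot 10^{5}$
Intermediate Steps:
$t = 10$ ($t = 7 + 3 = 10$)
$C{\left(r \right)} = r^{3}$
$Z{\left(u \right)} = 14 + u^{2}$ ($Z{\left(u \right)} = u^{2} + 14 = 14 + u^{2}$)
$\left(\frac{77}{287} + Z{\left(-12 \right)}\right) C{\left(t \right)} = \left(\frac{77}{287} + \left(14 + \left(-12\right)^{2}\right)\right) 10^{3} = \left(77 \cdot \frac{1}{287} + \left(14 + 144\right)\right) 1000 = \left(\frac{11}{41} + 158\right) 1000 = \frac{6489}{41} \cdot 1000 = \frac{6489000}{41}$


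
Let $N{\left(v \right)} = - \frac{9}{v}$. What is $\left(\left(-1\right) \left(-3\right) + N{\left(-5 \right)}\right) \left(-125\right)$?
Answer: $-600$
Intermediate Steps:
$\left(\left(-1\right) \left(-3\right) + N{\left(-5 \right)}\right) \left(-125\right) = \left(\left(-1\right) \left(-3\right) - \frac{9}{-5}\right) \left(-125\right) = \left(3 - - \frac{9}{5}\right) \left(-125\right) = \left(3 + \frac{9}{5}\right) \left(-125\right) = \frac{24}{5} \left(-125\right) = -600$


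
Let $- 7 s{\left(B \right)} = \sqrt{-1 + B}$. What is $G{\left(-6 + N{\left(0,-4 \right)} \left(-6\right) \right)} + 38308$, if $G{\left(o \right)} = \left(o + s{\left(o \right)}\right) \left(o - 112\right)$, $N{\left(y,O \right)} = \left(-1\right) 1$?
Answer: $38308 + 16 i \approx 38308.0 + 16.0 i$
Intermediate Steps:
$N{\left(y,O \right)} = -1$
$s{\left(B \right)} = - \frac{\sqrt{-1 + B}}{7}$
$G{\left(o \right)} = \left(-112 + o\right) \left(o - \frac{\sqrt{-1 + o}}{7}\right)$ ($G{\left(o \right)} = \left(o - \frac{\sqrt{-1 + o}}{7}\right) \left(o - 112\right) = \left(o - \frac{\sqrt{-1 + o}}{7}\right) \left(-112 + o\right) = \left(-112 + o\right) \left(o - \frac{\sqrt{-1 + o}}{7}\right)$)
$G{\left(-6 + N{\left(0,-4 \right)} \left(-6\right) \right)} + 38308 = \left(\left(-6 - -6\right)^{2} - 112 \left(-6 - -6\right) + 16 \sqrt{-1 - 0} - \frac{\left(-6 - -6\right) \sqrt{-1 - 0}}{7}\right) + 38308 = \left(\left(-6 + 6\right)^{2} - 112 \left(-6 + 6\right) + 16 \sqrt{-1 + \left(-6 + 6\right)} - \frac{\left(-6 + 6\right) \sqrt{-1 + \left(-6 + 6\right)}}{7}\right) + 38308 = \left(0^{2} - 0 + 16 \sqrt{-1 + 0} - 0 \sqrt{-1 + 0}\right) + 38308 = \left(0 + 0 + 16 \sqrt{-1} - 0 \sqrt{-1}\right) + 38308 = \left(0 + 0 + 16 i - 0 i\right) + 38308 = \left(0 + 0 + 16 i + 0\right) + 38308 = 16 i + 38308 = 38308 + 16 i$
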